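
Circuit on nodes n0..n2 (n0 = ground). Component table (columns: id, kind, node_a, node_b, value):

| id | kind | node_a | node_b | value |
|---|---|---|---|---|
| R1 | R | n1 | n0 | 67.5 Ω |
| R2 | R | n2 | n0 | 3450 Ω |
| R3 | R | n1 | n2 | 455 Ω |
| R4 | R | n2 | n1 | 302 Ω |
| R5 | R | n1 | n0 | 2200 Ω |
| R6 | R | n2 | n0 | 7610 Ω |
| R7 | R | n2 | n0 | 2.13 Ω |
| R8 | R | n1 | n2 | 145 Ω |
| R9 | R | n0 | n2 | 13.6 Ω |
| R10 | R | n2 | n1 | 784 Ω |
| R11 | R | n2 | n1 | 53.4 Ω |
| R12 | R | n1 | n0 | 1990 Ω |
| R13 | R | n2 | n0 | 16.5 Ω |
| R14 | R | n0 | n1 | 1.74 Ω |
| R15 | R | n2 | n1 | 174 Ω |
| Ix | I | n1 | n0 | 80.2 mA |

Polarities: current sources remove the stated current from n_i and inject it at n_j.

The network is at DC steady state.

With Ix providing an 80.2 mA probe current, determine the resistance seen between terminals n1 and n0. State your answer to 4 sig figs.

R_eq = 1.596 Ω

MNA unknowns: 2 node voltages V₁..V_2
R1: Y=0.01481 on G[1,0]
R2: Y=0.0002899 on G[2,0]
R3: Y=0.002198 on G[1,2]
R4: Y=0.003311 on G[2,1]
R5: Y=0.0004545 on G[1,0]
R6: Y=0.0001314 on G[2,0]
R7: Y=0.4695 on G[2,0]
R8: Y=0.006897 on G[1,2]
R9: Y=0.07353 on G[0,2]
R10: Y=0.001276 on G[2,1]
R11: Y=0.01873 on G[2,1]
R12: Y=0.0005025 on G[1,0]
R13: Y=0.06061 on G[2,0]
R14: Y=0.5747 on G[0,1]
R15: Y=0.005747 on G[2,1]
Ix: z[1]−=0.0802, z[0]+=0.0802
solve → V1=-0.1280, V2=-0.007607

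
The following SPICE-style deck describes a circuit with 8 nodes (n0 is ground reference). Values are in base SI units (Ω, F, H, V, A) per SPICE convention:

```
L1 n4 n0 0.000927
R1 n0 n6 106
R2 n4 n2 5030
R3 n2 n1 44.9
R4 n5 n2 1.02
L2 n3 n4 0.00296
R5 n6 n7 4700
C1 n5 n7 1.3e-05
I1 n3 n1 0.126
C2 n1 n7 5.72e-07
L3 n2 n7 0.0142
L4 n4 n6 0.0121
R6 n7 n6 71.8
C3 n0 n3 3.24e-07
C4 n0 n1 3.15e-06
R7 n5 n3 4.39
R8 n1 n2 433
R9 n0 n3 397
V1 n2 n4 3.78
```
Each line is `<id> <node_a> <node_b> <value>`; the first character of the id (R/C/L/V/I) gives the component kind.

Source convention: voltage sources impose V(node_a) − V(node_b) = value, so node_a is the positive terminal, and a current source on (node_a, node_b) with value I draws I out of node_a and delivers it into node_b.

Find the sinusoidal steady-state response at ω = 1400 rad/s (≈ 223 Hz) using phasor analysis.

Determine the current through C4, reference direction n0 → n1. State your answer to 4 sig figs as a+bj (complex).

MNA unknowns: 7 node voltages V₁..V_7 plus 1 source current (V1)
L1: Y=0.000-0.7705j on G[4,0]
R1: Y=0.009434+0.000j on G[0,6]
R2: Y=0.0001988+0.000j on G[4,2]
R3: Y=0.02227+0.000j on G[2,1]
R4: Y=0.9804+0.000j on G[5,2]
L2: Y=0.000-0.2413j on G[3,4]
R5: Y=0.0002128+0.000j on G[6,7]
C1: Y=0.000+0.01820j on G[5,7]
I1: z[3]−=0.126, z[1]+=0.126
C2: Y=0.000+0.0008008j on G[1,7]
L3: Y=0.000-0.05030j on G[2,7]
L4: Y=0.000-0.05903j on G[4,6]
R6: Y=0.01393+0.000j on G[7,6]
C3: Y=0.000+0.0004536j on G[0,3]
C4: Y=0.000+0.004410j on G[0,1]
R7: Y=0.2278+0.000j on G[5,3]
R8: Y=0.002309+0.000j on G[1,2]
R9: Y=0.002519+0.000j on G[0,3]
V1: row V2−V4=3.78, i_V1 at 2,4
solve → V1=8.639-1.748j, V2=3.841-0.02022j, V3=1.226+1.473j, V4=0.06121-0.02022j, V5=3.372+0.2583j, V6=0.5778+0.5084j, V7=3.170-1.309j
aux → i_V1=-0.4079+0.2644j

-0.007710-0.03810j A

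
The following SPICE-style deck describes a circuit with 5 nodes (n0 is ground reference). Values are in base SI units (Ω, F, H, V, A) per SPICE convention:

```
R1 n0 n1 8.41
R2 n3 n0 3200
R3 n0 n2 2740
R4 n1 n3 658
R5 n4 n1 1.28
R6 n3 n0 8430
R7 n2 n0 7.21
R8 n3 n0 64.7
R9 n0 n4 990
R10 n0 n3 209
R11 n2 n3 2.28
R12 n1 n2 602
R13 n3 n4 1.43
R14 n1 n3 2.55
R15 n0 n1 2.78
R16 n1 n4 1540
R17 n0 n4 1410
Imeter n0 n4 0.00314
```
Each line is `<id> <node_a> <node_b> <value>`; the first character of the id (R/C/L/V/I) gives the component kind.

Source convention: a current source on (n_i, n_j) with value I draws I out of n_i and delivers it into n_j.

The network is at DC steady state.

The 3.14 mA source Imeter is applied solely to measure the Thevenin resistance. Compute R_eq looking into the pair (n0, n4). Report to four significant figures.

R_eq = 2.399 Ω

MNA unknowns: 4 node voltages V₁..V_4
R1: Y=0.1189 on G[0,1]
R2: Y=0.0003125 on G[3,0]
R3: Y=0.0003650 on G[0,2]
R4: Y=0.001520 on G[1,3]
R5: Y=0.7812 on G[4,1]
R6: Y=0.0001186 on G[3,0]
R7: Y=0.1387 on G[2,0]
R8: Y=0.01546 on G[3,0]
R9: Y=0.001010 on G[0,4]
R10: Y=0.004785 on G[0,3]
R11: Y=0.4386 on G[2,3]
R12: Y=0.001661 on G[1,2]
R13: Y=0.6993 on G[3,4]
R14: Y=0.3922 on G[1,3]
R15: Y=0.3597 on G[0,1]
R16: Y=0.0006494 on G[1,4]
R17: Y=0.0007092 on G[0,4]
Imeter: z[0]−=0.00314, z[4]+=0.00314
solve → V1=0.004970, V2=0.004500, V3=0.005925, V4=0.007532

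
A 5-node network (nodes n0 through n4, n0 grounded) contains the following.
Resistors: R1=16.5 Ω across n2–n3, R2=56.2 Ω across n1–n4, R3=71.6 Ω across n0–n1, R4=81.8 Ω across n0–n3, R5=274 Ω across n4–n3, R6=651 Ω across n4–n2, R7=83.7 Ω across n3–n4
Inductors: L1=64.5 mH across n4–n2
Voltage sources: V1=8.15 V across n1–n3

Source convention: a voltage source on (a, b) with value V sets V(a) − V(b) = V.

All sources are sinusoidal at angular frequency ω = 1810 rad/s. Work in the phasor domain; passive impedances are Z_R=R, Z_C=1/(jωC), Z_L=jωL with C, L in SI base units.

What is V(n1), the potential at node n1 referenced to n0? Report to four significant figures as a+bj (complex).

3.804+0.000j V

MNA unknowns: 4 node voltages V₁..V_4 plus 1 source current (V1)
R1: Y=0.06061+0.000j on G[2,3]
R2: Y=0.01779+0.000j on G[1,4]
R3: Y=0.01397+0.000j on G[0,1]
R4: Y=0.01222+0.000j on G[0,3]
L1: Y=0.000-0.008566j on G[4,2]
R5: Y=0.003650+0.000j on G[4,3]
R6: Y=0.001536+0.000j on G[4,2]
R7: Y=0.01195+0.000j on G[3,4]
V1: row V1−V3=8.15, i_V1 at 1,3
solve → V1=3.804+0.000j, V2=-4.069-0.4700j, V3=-4.346+0.000j, V4=-0.5062+0.8530j
aux → i_V1=-0.1298+0.01518j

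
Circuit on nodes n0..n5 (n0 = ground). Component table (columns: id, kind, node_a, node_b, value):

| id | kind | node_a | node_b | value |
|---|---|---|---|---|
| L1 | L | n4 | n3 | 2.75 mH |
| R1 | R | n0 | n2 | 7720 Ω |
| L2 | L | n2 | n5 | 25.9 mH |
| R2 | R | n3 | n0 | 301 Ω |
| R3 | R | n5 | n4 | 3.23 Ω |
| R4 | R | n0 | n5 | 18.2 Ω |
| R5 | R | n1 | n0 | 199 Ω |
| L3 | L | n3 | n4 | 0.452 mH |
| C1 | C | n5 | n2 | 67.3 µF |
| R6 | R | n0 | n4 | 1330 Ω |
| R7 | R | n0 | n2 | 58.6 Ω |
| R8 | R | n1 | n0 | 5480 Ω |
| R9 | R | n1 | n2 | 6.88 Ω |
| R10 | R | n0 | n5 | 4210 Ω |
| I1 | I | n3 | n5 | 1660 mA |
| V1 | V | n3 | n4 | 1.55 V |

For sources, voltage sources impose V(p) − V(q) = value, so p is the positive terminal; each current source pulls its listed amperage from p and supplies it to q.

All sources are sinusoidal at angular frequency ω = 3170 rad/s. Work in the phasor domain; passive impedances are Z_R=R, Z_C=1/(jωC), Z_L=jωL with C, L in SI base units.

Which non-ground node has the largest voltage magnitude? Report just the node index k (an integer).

4

Apply KCL at each of the 5 non-ground nodes and solve the resulting linear system.
Node n1: branches {R5, R8, R9} → V_1 = 0.1941+0.01559j
Node n2: branches {R1, L2, C1, R7, R9} → V_2 = 0.2011+0.01615j
Node n3: branches {L1, R2, L3, I1, V1} → V_3 = -3.558-0.005983j
Node n4: branches {L1, R3, L3, R6, V1} → V_4 = -5.108-0.005983j
Node n5: branches {L2, R3, R4, C1, R10, I1} → V_5 = 0.2029-0.006062j
Source currents: i(V1)=-1.648+1.260j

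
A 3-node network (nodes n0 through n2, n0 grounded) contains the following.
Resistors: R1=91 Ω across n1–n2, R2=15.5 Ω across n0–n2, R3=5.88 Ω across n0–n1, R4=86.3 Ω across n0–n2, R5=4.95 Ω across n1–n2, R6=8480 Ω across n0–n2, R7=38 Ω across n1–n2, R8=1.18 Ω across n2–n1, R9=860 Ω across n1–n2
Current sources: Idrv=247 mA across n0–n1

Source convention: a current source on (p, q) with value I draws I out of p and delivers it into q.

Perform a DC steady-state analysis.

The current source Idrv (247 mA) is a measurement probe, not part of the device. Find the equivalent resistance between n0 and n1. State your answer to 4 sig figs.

MNA unknowns: 2 node voltages V₁..V_2
R1: Y=0.01099 on G[1,2]
R2: Y=0.06452 on G[0,2]
R3: Y=0.1701 on G[0,1]
R4: Y=0.01159 on G[0,2]
R5: Y=0.2020 on G[1,2]
R6: Y=0.0001179 on G[0,2]
R7: Y=0.02632 on G[1,2]
R8: Y=0.8475 on G[2,1]
R9: Y=0.001163 on G[1,2]
Idrv: z[0]−=0.247, z[1]+=0.247
solve → V1=1.024, V2=0.9566

R_eq = 4.144 Ω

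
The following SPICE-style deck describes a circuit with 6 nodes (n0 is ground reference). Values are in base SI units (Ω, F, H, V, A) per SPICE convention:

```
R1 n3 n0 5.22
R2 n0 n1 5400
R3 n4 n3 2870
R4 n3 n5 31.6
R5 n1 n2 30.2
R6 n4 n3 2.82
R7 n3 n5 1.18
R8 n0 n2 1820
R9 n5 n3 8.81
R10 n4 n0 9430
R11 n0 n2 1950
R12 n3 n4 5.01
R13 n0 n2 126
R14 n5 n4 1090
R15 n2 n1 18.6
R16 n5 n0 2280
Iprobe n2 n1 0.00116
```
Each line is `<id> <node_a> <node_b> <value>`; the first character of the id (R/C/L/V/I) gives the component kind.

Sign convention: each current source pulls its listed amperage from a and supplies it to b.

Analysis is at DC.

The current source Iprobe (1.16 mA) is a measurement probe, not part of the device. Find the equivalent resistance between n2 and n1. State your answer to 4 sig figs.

Element admittances at DC:
  Y(R1) = 0.1916 S between n3,n0
  Y(R2) = 0.0001852 S between n0,n1
  Y(R3) = 0.0003484 S between n4,n3
  Y(R4) = 0.03165 S between n3,n5
  Y(R5) = 0.03311 S between n1,n2
  Y(R6) = 0.3546 S between n4,n3
  Y(R7) = 0.8475 S between n3,n5
  Y(R8) = 0.0005495 S between n0,n2
  Y(R9) = 0.1135 S between n5,n3
  Y(R10) = 0.0001060 S between n4,n0
  Y(R11) = 0.0005128 S between n0,n2
  Y(R12) = 0.1996 S between n3,n4
  Y(R13) = 0.007937 S between n0,n2
  Y(R14) = 0.0009174 S between n5,n4
  Y(R15) = 0.05376 S between n2,n1
  Y(R16) = 0.0004386 S between n5,n0
  Iprobe: injects 0.00116 A into n1 (from n2)
Assemble and solve the 5×5 MNA system:
  V(n1)=0.01306  V(n2)=-0.0002687  V(n3)=0.000  V(n4)=0.000  V(n5)=0.000

R_eq = 11.49 Ω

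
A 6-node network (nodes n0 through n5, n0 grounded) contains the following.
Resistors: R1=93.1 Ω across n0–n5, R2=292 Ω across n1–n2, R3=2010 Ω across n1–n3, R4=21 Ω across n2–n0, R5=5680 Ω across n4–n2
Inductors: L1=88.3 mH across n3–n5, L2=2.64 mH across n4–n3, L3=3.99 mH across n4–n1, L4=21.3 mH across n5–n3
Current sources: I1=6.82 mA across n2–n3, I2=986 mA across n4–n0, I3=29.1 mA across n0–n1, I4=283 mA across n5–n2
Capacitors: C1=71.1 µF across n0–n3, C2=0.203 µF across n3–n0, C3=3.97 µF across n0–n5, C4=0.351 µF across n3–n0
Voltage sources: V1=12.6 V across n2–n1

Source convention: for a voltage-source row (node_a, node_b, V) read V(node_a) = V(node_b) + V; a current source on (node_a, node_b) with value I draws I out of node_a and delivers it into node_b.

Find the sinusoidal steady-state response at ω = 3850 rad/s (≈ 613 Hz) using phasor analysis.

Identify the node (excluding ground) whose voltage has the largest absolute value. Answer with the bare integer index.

MNA unknowns: 5 node voltages V₁..V_5 plus 1 source current (V1)
R1: Y=0.01074+0.000j on G[0,5]
L1: Y=0.000-0.002942j on G[3,5]
I1: z[2]−=0.00682, z[3]+=0.00682
L2: Y=0.000-0.09839j on G[4,3]
C1: Y=0.000+0.2737j on G[0,3]
C2: Y=0.000+0.0007815j on G[3,0]
I2: z[4]−=0.986, z[0]+=0.986
R2: Y=0.003425+0.000j on G[1,2]
R3: Y=0.0004975+0.000j on G[1,3]
I3: z[0]−=0.0291, z[1]+=0.0291
L3: Y=0.000-0.06510j on G[4,1]
C3: Y=0.000+0.01528j on G[0,5]
R4: Y=0.04762+0.000j on G[2,0]
I4: z[5]−=0.283, z[2]+=0.283
L4: Y=0.000-0.01219j on G[5,3]
C4: Y=0.000+0.001351j on G[3,0]
R5: Y=0.0001761+0.000j on G[4,2]
V1: row V2−V1=12.6, i_V1 at 2,1
solve → V1=-5.679-6.532j, V2=6.921-6.532j, V3=2.395+4.028j, V4=-0.8194-6.200j, V5=-20.71-3.089j
aux → i_V1=-0.09790+0.3111j

5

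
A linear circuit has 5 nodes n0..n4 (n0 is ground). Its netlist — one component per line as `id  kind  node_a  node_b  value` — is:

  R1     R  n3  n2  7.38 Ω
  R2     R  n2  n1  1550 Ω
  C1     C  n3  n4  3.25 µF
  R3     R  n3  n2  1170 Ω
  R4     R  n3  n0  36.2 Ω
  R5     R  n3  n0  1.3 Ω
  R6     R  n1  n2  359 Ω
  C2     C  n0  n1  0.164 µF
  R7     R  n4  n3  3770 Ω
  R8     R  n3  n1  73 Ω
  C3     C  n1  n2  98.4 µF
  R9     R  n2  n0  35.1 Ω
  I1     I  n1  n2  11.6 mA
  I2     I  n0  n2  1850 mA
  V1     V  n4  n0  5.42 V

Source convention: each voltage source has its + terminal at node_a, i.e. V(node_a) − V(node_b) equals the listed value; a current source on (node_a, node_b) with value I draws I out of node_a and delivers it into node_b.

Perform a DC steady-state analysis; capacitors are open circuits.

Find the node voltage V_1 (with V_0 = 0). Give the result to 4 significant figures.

Apply KCL at each of the 4 non-ground nodes and solve the resulting linear system.
Node n1: branches {R2, R6, C2, R8, C3, I1} → V_1 = 3.352
Node n2: branches {R1, R2, R3, R6, C3, R9, I1, I2} → V_2 = 12.65
Node n3: branches {R1, C1, R3, R4, R5, R7, R8} → V_3 = 1.871
Node n4: branches {C1, R7, V1} → V_4 = 5.420
Source currents: i(V1)=-0.0009415

3.352 V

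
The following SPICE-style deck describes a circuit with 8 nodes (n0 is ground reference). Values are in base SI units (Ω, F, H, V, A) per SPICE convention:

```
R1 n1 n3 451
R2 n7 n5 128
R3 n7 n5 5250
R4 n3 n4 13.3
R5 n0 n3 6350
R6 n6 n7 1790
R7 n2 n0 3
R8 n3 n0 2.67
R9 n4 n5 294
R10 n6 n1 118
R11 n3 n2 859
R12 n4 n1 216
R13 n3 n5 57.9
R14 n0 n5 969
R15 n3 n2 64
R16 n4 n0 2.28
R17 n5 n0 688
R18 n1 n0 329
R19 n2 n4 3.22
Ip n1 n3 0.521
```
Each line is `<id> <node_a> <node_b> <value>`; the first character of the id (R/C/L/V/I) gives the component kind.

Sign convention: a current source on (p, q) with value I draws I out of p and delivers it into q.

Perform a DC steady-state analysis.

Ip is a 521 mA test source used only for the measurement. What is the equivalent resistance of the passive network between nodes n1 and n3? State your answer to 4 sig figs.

MNA unknowns: 7 node voltages V₁..V_7
R1: Y=0.002217 on G[1,3]
R2: Y=0.007812 on G[7,5]
R3: Y=0.0001905 on G[7,5]
R4: Y=0.07519 on G[3,4]
R5: Y=0.0001575 on G[0,3]
R6: Y=0.0005587 on G[6,7]
R7: Y=0.3333 on G[2,0]
R8: Y=0.3745 on G[3,0]
R9: Y=0.003401 on G[4,5]
R10: Y=0.008475 on G[6,1]
R11: Y=0.001164 on G[3,2]
R12: Y=0.004630 on G[4,1]
R13: Y=0.01727 on G[3,5]
R14: Y=0.001032 on G[0,5]
R15: Y=0.01562 on G[3,2]
R16: Y=0.4386 on G[4,0]
R17: Y=0.001453 on G[5,0]
R18: Y=0.003040 on G[1,0]
R19: Y=0.3106 on G[2,4]
Ip: z[1]−=0.521, z[3]+=0.521
solve → V1=-50.17, V2=-0.09575, V3=0.7835, V4=-0.2460, V5=-0.5066, V6=-47.28, V7=-3.559

R_eq = 97.79 Ω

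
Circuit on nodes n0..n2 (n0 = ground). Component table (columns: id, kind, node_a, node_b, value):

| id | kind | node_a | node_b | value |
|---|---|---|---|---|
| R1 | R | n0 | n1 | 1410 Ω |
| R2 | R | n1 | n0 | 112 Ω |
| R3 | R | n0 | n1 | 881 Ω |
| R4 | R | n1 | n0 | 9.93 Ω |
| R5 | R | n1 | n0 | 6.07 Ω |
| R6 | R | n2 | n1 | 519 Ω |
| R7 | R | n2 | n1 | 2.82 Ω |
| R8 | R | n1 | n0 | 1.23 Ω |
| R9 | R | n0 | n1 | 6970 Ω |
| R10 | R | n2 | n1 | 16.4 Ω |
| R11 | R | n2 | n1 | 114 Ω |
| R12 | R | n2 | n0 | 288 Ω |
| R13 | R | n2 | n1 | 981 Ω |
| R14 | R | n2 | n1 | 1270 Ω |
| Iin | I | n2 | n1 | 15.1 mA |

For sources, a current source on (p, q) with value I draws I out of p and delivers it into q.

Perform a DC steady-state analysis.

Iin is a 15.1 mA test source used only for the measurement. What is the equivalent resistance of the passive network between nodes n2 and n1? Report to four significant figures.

Element admittances at DC:
  Y(R1) = 0.0007092 S between n0,n1
  Y(R2) = 0.008929 S between n1,n0
  Y(R3) = 0.001135 S between n0,n1
  Y(R4) = 0.1007 S between n1,n0
  Y(R5) = 0.1647 S between n1,n0
  Y(R6) = 0.001927 S between n2,n1
  Y(R7) = 0.3546 S between n2,n1
  Y(R8) = 0.8130 S between n1,n0
  Y(R9) = 0.0001435 S between n0,n1
  Y(R10) = 0.06098 S between n2,n1
  Y(R11) = 0.008772 S between n2,n1
  Y(R12) = 0.003472 S between n2,n0
  Y(R13) = 0.001019 S between n2,n1
  Y(R14) = 0.0007874 S between n2,n1
  Iin: injects 0.0151 A into n1 (from n2)
Assemble and solve the 2×2 MNA system:
  V(n1)=0.0001112  V(n2)=-0.03488

R_eq = 2.317 Ω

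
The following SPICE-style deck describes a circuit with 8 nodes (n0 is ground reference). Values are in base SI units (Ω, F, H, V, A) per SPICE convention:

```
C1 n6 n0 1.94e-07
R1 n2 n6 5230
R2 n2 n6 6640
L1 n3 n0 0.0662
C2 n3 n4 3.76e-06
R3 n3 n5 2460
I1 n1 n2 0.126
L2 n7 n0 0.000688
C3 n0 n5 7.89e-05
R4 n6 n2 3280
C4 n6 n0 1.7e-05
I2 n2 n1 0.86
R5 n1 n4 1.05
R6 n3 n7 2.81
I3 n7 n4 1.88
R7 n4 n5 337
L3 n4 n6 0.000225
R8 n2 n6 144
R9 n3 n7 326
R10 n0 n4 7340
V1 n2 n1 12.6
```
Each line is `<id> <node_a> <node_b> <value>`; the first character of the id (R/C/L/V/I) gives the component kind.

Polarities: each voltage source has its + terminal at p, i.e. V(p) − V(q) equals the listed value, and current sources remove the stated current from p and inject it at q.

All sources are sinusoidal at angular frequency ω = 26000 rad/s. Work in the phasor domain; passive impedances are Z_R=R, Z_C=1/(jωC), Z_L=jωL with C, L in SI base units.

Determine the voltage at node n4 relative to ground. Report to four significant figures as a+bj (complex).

2.719-6.004j V

Apply KCL at each of the 7 non-ground nodes and solve the resulting linear system.
Node n1: branches {I1, I2, R5, V1} → V_1 = 2.582-5.931j
Node n2: branches {R1, R2, I1, R4, I2, R8, V1} → V_2 = 15.18-5.931j
Node n3: branches {L1, C2, R3, R6, R9} → V_3 = -6.323+27.99j
Node n4: branches {C2, R5, I3, R7, L3, R10} → V_4 = 2.719-6.004j
Node n5: branches {R3, C3, R7} → V_5 = -0.003135-0.002685j
Node n6: branches {C1, R1, R2, R4, C4, L3, R8} → V_6 = -1.936+3.247j
Node n7: branches {L2, R6, I3, R9} → V_7 = -15.54+25.57j
Source currents: i(V1)=-0.8639+0.06967j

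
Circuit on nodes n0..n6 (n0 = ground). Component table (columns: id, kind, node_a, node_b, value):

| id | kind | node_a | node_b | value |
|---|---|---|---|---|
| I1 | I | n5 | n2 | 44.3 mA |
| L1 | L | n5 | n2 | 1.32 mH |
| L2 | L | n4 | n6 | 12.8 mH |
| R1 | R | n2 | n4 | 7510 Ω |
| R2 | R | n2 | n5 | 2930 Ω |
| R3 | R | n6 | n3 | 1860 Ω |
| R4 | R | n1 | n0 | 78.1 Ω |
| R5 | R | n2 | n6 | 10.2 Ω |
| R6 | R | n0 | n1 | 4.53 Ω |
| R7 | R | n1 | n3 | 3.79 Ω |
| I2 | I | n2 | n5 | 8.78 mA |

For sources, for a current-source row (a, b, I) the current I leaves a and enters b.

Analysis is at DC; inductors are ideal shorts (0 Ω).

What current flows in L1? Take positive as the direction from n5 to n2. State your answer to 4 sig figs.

-0.03552 A

MNA unknowns: 6 node voltages V₁..V_6 plus 2 source currents (L1, L2)
I1: z[5]−=0.0443, z[2]+=0.0443
L1: row V5−V2=0, i_L1 at 5,2
L2: row V4−V6=0, i_L2 at 4,6
R1: Y=0.0001332 on G[2,4]
R2: Y=0.0003413 on G[2,5]
R3: Y=0.0005376 on G[6,3]
R4: Y=0.01280 on G[1,0]
R5: Y=0.09804 on G[2,6]
R6: Y=0.2208 on G[0,1]
R7: Y=0.2639 on G[1,3]
I2: z[2]−=0.00878, z[5]+=0.00878
solve → V1=0.000, V2=0.000, V3=0.000, V4=0.000, V5=0.000, V6=0.000
aux → i_L1=-0.03552, i_L2=0.000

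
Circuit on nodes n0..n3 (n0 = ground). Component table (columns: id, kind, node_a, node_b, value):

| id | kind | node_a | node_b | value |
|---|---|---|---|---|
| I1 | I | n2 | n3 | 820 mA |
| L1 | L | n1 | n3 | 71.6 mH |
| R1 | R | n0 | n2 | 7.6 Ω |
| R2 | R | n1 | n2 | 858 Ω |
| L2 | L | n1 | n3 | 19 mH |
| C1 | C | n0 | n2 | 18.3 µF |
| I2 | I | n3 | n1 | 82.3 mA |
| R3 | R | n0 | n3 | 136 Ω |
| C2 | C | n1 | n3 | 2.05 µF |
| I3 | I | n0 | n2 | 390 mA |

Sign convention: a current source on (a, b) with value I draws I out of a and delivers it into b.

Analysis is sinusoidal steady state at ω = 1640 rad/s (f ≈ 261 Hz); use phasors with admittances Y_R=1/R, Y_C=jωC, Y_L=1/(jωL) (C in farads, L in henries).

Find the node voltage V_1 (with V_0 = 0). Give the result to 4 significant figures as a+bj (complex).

Apply KCL at each of the 3 non-ground nodes and solve the resulting linear system.
Node n1: branches {L1, R2, L2, I2, C2} → V_1 = 95.92-0.6753j
Node n2: branches {I1, R1, R2, C1, I3} → V_2 = -2.282+0.5100j
Node n3: branches {I1, L1, L2, I2, R3, C2} → V_3 = 95.95+0.1879j

95.92-0.6753j V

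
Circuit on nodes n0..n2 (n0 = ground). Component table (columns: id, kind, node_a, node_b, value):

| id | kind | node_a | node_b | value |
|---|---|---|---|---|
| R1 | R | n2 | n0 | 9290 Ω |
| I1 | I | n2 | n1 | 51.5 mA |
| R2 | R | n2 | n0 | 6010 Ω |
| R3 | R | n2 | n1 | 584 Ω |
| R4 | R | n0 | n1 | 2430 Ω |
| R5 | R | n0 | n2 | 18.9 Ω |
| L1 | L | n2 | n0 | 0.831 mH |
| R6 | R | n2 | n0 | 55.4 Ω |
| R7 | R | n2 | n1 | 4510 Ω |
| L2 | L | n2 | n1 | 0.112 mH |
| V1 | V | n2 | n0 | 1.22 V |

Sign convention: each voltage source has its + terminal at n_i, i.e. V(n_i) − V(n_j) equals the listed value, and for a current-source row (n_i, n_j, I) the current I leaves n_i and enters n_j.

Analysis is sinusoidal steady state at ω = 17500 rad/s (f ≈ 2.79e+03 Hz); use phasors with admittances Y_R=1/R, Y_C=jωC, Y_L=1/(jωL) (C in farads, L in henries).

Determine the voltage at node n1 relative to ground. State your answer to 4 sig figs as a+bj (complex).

Apply KCL at each of the 2 non-ground nodes and solve the resulting linear system.
Node n1: branches {I1, R3, R4, R7, L2} → V_1 = 1.220+0.09995j
Node n2: branches {R1, I1, R2, R3, R5, L1, R6, R7, L2, V1} → V_2 = 1.220+0.000j
Source currents: i(V1)=-0.08741+0.08385j

1.220+0.09995j V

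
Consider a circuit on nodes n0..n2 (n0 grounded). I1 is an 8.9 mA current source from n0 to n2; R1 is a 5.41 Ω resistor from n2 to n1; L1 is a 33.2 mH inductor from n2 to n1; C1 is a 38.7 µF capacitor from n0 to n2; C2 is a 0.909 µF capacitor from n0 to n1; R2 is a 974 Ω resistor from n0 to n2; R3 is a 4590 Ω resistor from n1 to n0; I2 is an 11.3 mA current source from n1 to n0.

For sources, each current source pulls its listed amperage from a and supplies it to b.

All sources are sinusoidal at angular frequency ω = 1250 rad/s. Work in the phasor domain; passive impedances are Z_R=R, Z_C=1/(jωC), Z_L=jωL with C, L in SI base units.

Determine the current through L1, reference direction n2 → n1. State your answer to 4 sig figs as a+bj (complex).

0.0001803-0.001442j A

MNA unknowns: 2 node voltages V₁..V_2
I1: z[0]−=0.0089, z[2]+=0.0089
R1: Y=0.1848+0.000j on G[2,1]
L1: Y=0.000-0.02410j on G[2,1]
C1: Y=0.000+0.04838j on G[0,2]
C2: Y=0.000+0.001136j on G[0,1]
R2: Y=0.001027+0.000j on G[0,2]
R3: Y=0.0002179+0.000j on G[1,0]
I2: z[1]−=0.0113, z[0]+=0.0113
solve → V1=-0.05965+0.04091j, V2=0.0001898+0.04839j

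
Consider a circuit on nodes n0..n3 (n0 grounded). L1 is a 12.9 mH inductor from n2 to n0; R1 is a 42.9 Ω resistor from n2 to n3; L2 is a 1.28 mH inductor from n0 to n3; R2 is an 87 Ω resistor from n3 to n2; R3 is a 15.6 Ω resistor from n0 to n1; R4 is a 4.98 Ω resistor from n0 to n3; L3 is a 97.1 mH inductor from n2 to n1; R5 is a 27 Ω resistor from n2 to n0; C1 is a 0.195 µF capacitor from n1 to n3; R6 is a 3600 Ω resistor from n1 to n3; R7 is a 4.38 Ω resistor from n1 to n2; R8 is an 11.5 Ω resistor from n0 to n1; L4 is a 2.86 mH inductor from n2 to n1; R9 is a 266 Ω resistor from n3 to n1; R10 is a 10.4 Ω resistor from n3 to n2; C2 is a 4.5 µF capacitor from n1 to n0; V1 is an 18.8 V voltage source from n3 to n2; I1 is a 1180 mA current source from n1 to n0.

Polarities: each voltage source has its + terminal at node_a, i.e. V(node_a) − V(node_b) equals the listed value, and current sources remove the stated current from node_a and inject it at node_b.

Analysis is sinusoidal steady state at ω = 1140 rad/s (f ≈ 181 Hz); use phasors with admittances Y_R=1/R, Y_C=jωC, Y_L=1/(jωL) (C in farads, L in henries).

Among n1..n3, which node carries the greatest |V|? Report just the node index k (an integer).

MNA unknowns: 3 node voltages V₁..V_3 plus 1 source current (V1)
L1: Y=0.000-0.06800j on G[2,0]
R1: Y=0.02331+0.000j on G[2,3]
L2: Y=0.000-0.6853j on G[0,3]
R2: Y=0.01149+0.000j on G[3,2]
R3: Y=0.06410+0.000j on G[0,1]
R4: Y=0.2008+0.000j on G[0,3]
L3: Y=0.000-0.009034j on G[2,1]
R5: Y=0.03704+0.000j on G[2,0]
C1: Y=0.000+0.0002223j on G[1,3]
R6: Y=0.0002778+0.000j on G[1,3]
R7: Y=0.2283+0.000j on G[1,2]
R8: Y=0.08696+0.000j on G[0,1]
L4: Y=0.000-0.3067j on G[2,1]
R9: Y=0.003759+0.000j on G[3,1]
R10: Y=0.09615+0.000j on G[3,2]
C2: Y=0.000+0.005130j on G[1,0]
V1: row V3−V2=18.8, i_V1 at 3,2
I1: z[1]−=1.18, z[0]+=1.18
solve → V1=-13.92+2.884j, V2=-16.19+1.346j, V3=2.606+1.346j
aux → i_V1=-3.975+1.518j

2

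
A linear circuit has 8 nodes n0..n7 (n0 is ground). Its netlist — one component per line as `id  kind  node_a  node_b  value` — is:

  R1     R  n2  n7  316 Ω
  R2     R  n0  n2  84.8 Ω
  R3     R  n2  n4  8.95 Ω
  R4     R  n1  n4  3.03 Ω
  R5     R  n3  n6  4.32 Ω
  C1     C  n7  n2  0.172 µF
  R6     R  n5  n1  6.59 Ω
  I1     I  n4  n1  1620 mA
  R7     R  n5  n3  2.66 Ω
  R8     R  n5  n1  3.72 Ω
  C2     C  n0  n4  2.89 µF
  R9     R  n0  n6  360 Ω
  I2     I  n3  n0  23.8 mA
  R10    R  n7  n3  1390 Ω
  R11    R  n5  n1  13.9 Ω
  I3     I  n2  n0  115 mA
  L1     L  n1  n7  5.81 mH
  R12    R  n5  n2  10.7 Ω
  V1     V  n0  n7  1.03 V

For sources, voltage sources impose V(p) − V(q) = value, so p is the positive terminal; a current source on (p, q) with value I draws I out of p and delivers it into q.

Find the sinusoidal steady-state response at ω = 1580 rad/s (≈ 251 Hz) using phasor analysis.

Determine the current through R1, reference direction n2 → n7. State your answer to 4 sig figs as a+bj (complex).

MNA unknowns: 7 node voltages V₁..V_7 plus 1 source current (V1)
R1: Y=0.003165+0.000j on G[2,7]
R2: Y=0.01179+0.000j on G[0,2]
R3: Y=0.1117+0.000j on G[2,4]
R4: Y=0.3300+0.000j on G[1,4]
R5: Y=0.2315+0.000j on G[3,6]
C1: Y=0.000+0.0002718j on G[7,2]
R6: Y=0.1517+0.000j on G[5,1]
I1: z[4]−=1.62, z[1]+=1.62
R7: Y=0.3759+0.000j on G[5,3]
R8: Y=0.2688+0.000j on G[5,1]
C2: Y=0.000+0.004566j on G[0,4]
R9: Y=0.002778+0.000j on G[0,6]
I2: z[3]−=0.0238, z[0]+=0.0238
R10: Y=0.0007194+0.000j on G[7,3]
R11: Y=0.07194+0.000j on G[5,1]
I3: z[2]−=0.115, z[0]+=0.115
L1: Y=0.000-0.1089j on G[1,7]
R12: Y=0.09346+0.000j on G[5,2]
V1: row V0−V7=1.03, i_V1 at 0,7
solve → V1=-1.382-0.6903j, V2=-4.270-0.5872j, V3=-1.921-0.6638j, V4=-5.786-0.6044j, V5=-1.873-0.6700j, V6=-1.898-0.6560j, V7=-1.030+0.000j
aux → i_V1=0.08594-0.03517j

-0.01025-0.001858j A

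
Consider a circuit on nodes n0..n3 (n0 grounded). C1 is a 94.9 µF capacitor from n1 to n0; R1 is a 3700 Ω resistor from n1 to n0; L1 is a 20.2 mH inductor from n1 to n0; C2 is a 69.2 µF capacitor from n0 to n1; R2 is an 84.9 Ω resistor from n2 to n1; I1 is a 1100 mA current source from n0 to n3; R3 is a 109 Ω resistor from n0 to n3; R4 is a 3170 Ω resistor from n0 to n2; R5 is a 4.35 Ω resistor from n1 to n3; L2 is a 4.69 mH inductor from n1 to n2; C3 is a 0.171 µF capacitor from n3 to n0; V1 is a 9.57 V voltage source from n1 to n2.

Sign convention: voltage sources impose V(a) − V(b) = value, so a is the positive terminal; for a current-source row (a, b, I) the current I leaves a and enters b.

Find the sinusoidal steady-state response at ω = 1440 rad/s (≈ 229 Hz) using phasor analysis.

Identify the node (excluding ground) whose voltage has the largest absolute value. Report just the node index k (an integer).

MNA unknowns: 3 node voltages V₁..V_3 plus 1 source current (V1)
C1: Y=0.000+0.1367j on G[1,0]
R1: Y=0.0002703+0.000j on G[1,0]
L1: Y=0.000-0.03438j on G[1,0]
C2: Y=0.000+0.09965j on G[0,1]
R2: Y=0.01178+0.000j on G[2,1]
I1: z[0]−=1.1, z[3]+=1.1
R3: Y=0.009174+0.000j on G[0,3]
R4: Y=0.0003155+0.000j on G[0,2]
R5: Y=0.2299+0.000j on G[1,3]
L2: Y=0.000-0.1481j on G[1,2]
C3: Y=0.000+0.0002462j on G[3,0]
V1: row V1−V2=9.57, i_V1 at 1,2
solve → V1=0.2383-5.236j, V2=-9.332-5.236j, V3=4.825-5.040j
aux → i_V1=-0.1157+1.415j

2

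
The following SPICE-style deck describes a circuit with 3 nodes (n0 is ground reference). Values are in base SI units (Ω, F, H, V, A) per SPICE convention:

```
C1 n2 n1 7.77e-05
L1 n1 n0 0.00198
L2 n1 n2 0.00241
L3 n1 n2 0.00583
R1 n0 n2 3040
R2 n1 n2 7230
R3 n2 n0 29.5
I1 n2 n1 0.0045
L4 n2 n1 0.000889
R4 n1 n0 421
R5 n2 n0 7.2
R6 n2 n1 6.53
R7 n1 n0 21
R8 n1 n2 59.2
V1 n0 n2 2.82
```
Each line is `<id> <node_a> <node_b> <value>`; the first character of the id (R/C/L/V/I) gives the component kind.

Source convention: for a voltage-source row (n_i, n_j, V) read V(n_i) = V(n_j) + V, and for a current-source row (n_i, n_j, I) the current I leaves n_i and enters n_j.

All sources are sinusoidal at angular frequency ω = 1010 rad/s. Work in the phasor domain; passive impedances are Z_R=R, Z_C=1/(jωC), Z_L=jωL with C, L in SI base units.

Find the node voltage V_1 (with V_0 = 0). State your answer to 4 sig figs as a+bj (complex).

-2.154-0.0005800j V

Apply KCL at each of the 2 non-ground nodes and solve the resulting linear system.
Node n1: branches {C1, L1, L2, L3, R2, I1, L4, R4, R6, R7, R8} → V_1 = -2.154-0.0005800j
Node n2: branches {C1, L2, L3, R1, R2, R3, I1, L4, R5, R6, R8, V1} → V_2 = -2.820+0.000j
Source currents: i(V1)=-0.5961+1.077j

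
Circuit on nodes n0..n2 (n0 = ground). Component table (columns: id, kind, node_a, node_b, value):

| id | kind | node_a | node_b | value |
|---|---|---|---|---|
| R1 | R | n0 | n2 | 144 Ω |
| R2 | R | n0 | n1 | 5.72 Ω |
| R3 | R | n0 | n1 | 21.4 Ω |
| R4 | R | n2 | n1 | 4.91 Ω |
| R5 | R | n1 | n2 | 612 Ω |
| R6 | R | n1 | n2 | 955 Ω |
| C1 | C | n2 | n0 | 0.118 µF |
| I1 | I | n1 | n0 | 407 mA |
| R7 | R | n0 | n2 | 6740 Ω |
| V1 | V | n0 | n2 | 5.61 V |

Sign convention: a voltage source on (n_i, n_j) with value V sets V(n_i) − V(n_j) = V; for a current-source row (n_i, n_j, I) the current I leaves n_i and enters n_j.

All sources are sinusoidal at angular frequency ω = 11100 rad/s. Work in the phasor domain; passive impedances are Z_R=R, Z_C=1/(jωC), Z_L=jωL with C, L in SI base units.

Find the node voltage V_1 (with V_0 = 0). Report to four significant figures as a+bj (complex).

MNA unknowns: 2 node voltages V₁..V_2 plus 1 source current (V1)
R1: Y=0.006944+0.000j on G[0,2]
R2: Y=0.1748+0.000j on G[0,1]
R3: Y=0.04673+0.000j on G[0,1]
R4: Y=0.2037+0.000j on G[2,1]
R5: Y=0.001634+0.000j on G[1,2]
R6: Y=0.001047+0.000j on G[1,2]
C1: Y=0.000+0.001310j on G[2,0]
I1: z[1]−=0.407, z[0]+=0.407
R7: Y=0.0001484+0.000j on G[0,2]
V1: row V0−V2=5.61, i_V1 at 0,2
solve → V1=-3.656+0.000j, V2=-5.610+0.000j
aux → i_V1=-0.4429-0.007348j

-3.656+0.000j V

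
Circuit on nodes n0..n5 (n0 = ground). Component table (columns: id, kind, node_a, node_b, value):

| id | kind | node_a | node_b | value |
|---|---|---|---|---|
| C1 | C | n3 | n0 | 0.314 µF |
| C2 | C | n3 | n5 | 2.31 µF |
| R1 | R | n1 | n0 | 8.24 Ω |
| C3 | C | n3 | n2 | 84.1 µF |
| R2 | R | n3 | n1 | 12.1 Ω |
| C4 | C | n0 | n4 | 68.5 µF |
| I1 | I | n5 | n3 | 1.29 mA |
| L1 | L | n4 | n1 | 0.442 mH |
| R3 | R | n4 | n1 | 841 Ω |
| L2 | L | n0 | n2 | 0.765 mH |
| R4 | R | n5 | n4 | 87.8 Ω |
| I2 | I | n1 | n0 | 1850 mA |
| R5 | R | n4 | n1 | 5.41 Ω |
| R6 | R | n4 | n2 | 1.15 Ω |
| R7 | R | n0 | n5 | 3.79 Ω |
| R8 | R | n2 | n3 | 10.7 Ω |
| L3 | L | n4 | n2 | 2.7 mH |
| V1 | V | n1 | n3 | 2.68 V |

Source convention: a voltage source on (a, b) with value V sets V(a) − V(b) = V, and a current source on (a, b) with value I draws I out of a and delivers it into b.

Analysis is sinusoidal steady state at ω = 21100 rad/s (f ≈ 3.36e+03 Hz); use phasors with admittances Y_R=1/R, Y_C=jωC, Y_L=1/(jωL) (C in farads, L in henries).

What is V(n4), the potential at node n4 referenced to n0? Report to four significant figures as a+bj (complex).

-0.1871+1.244j V

MNA unknowns: 5 node voltages V₁..V_5 plus 1 source current (V1)
C1: Y=0.000+0.006625j on G[3,0]
C2: Y=0.000+0.04874j on G[3,5]
R1: Y=0.1214+0.000j on G[1,0]
C3: Y=0.000+1.775j on G[3,2]
R2: Y=0.08264+0.000j on G[3,1]
C4: Y=0.000+1.445j on G[0,4]
I1: z[5]−=0.00129, z[3]+=0.00129
L1: Y=0.000-0.1072j on G[4,1]
R3: Y=0.001189+0.000j on G[4,1]
L2: Y=0.000-0.06195j on G[0,2]
R4: Y=0.01139+0.000j on G[5,4]
I2: z[1]−=1.85, z[0]+=1.85
R5: Y=0.1848+0.000j on G[4,1]
R6: Y=0.8696+0.000j on G[4,2]
R7: Y=0.2639+0.000j on G[0,5]
R8: Y=0.09346+0.000j on G[2,3]
L3: Y=0.000-0.01755j on G[4,2]
V1: row V1−V3=2.68, i_V1 at 1,3
solve → V1=0.1319+1.863j, V2=-2.389+0.8167j, V3=-2.548+1.863j, V4=-0.1871+1.244j, V5=-0.4005-0.3288j
aux → i_V1=-2.213-0.3069j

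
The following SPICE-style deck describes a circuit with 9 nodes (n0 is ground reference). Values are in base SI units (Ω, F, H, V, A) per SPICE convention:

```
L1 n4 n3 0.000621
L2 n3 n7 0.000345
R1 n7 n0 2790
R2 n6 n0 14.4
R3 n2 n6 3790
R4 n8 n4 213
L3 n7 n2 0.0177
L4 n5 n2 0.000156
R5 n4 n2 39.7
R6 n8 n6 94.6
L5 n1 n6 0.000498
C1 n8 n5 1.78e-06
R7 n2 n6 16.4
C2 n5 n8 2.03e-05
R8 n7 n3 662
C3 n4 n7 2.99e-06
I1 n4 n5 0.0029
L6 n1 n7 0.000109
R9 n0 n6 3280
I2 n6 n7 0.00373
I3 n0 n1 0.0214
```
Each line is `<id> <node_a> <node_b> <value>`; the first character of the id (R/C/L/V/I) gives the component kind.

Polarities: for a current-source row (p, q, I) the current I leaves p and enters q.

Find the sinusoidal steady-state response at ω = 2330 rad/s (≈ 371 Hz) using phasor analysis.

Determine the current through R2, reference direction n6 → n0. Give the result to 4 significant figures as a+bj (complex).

MNA unknowns: 8 node voltages V₁..V_8
L1: Y=0.000-0.6911j on G[4,3]
L2: Y=0.000-1.244j on G[3,7]
R1: Y=0.0003584+0.000j on G[7,0]
R2: Y=0.06944+0.000j on G[6,0]
R3: Y=0.0002639+0.000j on G[2,6]
R4: Y=0.004695+0.000j on G[8,4]
L3: Y=0.000-0.02425j on G[7,2]
L4: Y=0.000-2.751j on G[5,2]
R5: Y=0.02519+0.000j on G[4,2]
R6: Y=0.01057+0.000j on G[8,6]
L5: Y=0.000-0.8618j on G[1,6]
C1: Y=0.000+0.004147j on G[8,5]
R7: Y=0.06098+0.000j on G[2,6]
C2: Y=0.000+0.04730j on G[5,8]
R8: Y=0.001511+0.000j on G[7,3]
C3: Y=0.000+0.006967j on G[4,7]
I1: z[4]−=0.0029, z[5]+=0.0029
L6: Y=0.000-3.937j on G[1,7]
R9: Y=0.0003049+0.000j on G[0,6]
I2: z[6]−=0.00373, z[7]+=0.00373
I3: z[0]−=0.0214, z[1]+=0.0214
solve → V1=0.3064+0.02619j, V2=0.3383+0.01252j, V3=0.3069+0.02489j, V4=0.3072+0.02197j, V5=0.3384+0.01342j, V6=0.3052-0.0001363j, V7=0.3067+0.02652j, V8=0.3339+0.02176j

0.02120-9.464e-06j A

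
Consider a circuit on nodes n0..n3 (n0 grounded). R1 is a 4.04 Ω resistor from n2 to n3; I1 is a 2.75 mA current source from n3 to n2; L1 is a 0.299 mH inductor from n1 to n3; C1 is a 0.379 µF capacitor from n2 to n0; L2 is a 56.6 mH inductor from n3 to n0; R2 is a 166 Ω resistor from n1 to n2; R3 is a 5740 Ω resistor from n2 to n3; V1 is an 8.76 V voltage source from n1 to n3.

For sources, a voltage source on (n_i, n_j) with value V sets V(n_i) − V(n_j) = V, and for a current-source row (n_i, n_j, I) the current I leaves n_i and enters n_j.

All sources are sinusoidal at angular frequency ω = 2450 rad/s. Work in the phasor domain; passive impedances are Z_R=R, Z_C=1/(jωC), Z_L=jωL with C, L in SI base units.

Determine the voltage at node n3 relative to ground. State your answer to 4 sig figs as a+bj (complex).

Element admittances at ω=2450 rad/s:
  Y(R1) = 0.2475+0.000j S between n2,n3
  I1: injects 0.00275 A into n2 (from n3)
  Y(L1) = 0.000-1.365j S between n1,n3
  Y(C1) = 0.000+0.0009285j S between n2,n0
  Y(L2) = 0.000-0.007211j S between n3,n0
  Y(R2) = 0.006024+0.000j S between n1,n2
  Y(R3) = 0.0001742+0.000j S between n2,n3
  V1: constraint V(n1)−V(n3) = 8.76
Assemble and solve the 4×4 MNA system:
  V(n1)=8.792-0.0001358j  V(n2)=0.2512-0.001055j  V(n3)=0.03234-0.0001358j
  i(V1)=-0.05145+11.96j

0.03234-0.0001358j V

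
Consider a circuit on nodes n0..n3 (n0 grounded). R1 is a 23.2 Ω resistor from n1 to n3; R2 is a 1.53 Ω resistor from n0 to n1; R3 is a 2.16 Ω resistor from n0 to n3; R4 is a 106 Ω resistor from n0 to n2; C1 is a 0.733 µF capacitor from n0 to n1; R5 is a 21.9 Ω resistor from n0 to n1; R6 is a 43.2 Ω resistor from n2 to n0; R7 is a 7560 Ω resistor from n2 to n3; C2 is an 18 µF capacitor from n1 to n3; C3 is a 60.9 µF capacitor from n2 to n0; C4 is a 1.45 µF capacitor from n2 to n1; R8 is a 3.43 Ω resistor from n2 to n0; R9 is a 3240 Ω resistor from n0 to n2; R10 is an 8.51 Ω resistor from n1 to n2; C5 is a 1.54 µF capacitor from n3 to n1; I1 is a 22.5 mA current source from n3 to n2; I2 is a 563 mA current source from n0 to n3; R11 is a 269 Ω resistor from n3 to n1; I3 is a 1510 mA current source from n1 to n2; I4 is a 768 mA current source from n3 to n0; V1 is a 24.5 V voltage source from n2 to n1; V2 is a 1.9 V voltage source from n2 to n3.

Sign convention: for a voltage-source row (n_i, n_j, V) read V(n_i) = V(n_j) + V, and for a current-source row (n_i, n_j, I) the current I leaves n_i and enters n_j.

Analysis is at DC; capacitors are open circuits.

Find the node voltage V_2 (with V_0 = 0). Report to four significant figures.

Element admittances at DC:
  Y(R1) = 0.04310 S between n1,n3
  Y(R2) = 0.6536 S between n0,n1
  Y(R3) = 0.4630 S between n0,n3
  Y(R4) = 0.009434 S between n0,n2
  Y(C1) = 0.000 S between n0,n1
  Y(R5) = 0.04566 S between n0,n1
  Y(R6) = 0.02315 S between n2,n0
  Y(R7) = 0.0001323 S between n2,n3
  Y(C2) = 0.000 S between n1,n3
  Y(C3) = 0.000 S between n2,n0
  Y(C4) = 0.000 S between n2,n1
  Y(R8) = 0.2915 S between n2,n0
  Y(R9) = 0.0003086 S between n0,n2
  Y(R10) = 0.1175 S between n1,n2
  Y(C5) = 0.000 S between n3,n1
  I1: injects 0.0225 A into n2 (from n3)
  I2: injects 0.563 A into n3 (from n0)
  Y(R11) = 0.003717 S between n3,n1
  I3: injects 1.51 A into n2 (from n1)
  I4: injects 0.768 A into n0 (from n3)
  V1: constraint V(n2)−V(n1) = 24.5
  V2: constraint V(n2)−V(n3) = 1.9
Assemble and solve the 5×5 MNA system:
  V(n1)=-12.52  V(n2)=11.98  V(n3)=10.08
  i(V1)=-11.18  i(V2)=5.951

11.98 V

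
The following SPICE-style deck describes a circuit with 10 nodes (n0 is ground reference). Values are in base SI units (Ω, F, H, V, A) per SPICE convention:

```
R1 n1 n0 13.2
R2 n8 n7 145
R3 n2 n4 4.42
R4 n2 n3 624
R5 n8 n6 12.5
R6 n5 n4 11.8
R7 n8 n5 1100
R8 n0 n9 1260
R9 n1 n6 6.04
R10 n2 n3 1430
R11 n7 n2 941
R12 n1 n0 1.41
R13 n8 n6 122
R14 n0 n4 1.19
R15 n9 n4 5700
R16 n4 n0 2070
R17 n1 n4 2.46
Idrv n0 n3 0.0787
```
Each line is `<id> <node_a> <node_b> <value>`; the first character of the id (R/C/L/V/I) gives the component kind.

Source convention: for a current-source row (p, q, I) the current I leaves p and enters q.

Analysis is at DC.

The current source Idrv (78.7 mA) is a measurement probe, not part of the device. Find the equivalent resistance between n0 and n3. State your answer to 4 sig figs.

Element admittances at DC:
  Y(R1) = 0.07576 S between n1,n0
  Y(R2) = 0.006897 S between n8,n7
  Y(R3) = 0.2262 S between n2,n4
  Y(R4) = 0.001603 S between n2,n3
  Y(R5) = 0.08000 S between n8,n6
  Y(R6) = 0.08475 S between n5,n4
  Y(R7) = 0.0009091 S between n8,n5
  Y(R8) = 0.0007937 S between n0,n9
  Y(R9) = 0.1656 S between n1,n6
  Y(R10) = 0.0006993 S between n2,n3
  Y(R11) = 0.001063 S between n7,n2
  Y(R12) = 0.7092 S between n1,n0
  Y(R13) = 0.008197 S between n8,n6
  Y(R14) = 0.8403 S between n0,n4
  Y(R15) = 0.0001754 S between n9,n4
  Y(R16) = 0.0004831 S between n4,n0
  Y(R17) = 0.4065 S between n1,n4
  Idrv: injects 0.0787 A into n3 (from n0)
Assemble and solve the 9×9 MNA system:
  V(n1)=0.02447  V(n2)=0.4170  V(n3)=34.61  V(n4)=0.07075  V(n5)=0.07033  V(n6)=0.02683  V(n7)=0.08276  V(n8)=0.03126  V(n9)=0.01281

R_eq = 439.7 Ω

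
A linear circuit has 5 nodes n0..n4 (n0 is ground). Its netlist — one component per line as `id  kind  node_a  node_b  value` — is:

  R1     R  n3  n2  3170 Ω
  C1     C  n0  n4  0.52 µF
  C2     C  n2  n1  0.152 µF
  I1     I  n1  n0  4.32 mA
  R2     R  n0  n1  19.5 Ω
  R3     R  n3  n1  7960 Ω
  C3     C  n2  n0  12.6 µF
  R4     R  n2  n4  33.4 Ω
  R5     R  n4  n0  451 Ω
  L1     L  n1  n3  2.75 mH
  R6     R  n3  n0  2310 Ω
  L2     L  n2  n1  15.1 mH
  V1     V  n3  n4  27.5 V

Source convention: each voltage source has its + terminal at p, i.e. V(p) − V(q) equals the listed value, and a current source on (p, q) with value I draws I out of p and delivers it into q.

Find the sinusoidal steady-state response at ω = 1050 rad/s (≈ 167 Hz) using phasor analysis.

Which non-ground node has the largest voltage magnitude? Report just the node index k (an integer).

4

MNA unknowns: 4 node voltages V₁..V_4 plus 1 source current (V1)
R1: Y=0.0003155+0.000j on G[3,2]
C1: Y=0.000+0.0005460j on G[0,4]
C2: Y=0.000+0.0001596j on G[2,1]
I1: z[1]−=0.00432, z[0]+=0.00432
R2: Y=0.05128+0.000j on G[0,1]
R3: Y=0.0001256+0.000j on G[3,1]
C3: Y=0.000+0.01323j on G[2,0]
R4: Y=0.02994+0.000j on G[2,4]
R5: Y=0.002217+0.000j on G[4,0]
L1: Y=0.000-0.3463j on G[1,3]
R6: Y=0.0004329+0.000j on G[3,0]
L2: Y=0.000-0.06307j on G[2,1]
V1: row V3−V4=27.5, i_V1 at 3,4
solve → V1=-0.9776+2.338j, V2=-8.757-8.224j, V3=0.09015+4.124j, V4=-27.41+4.124j
aux → i_V1=-0.6215+0.3639j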